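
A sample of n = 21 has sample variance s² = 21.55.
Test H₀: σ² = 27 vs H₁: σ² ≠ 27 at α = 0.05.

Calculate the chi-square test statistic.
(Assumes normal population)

df = n - 1 = 20
χ² = (n-1)s²/σ₀² = 20×21.55/27 = 15.9630
Critical values: χ²_{0.975,20} = 9.591, χ²_{0.025,20} = 34.170
Rejection region: χ² < 9.591 or χ² > 34.170
Decision: fail to reject H₀

Answer: χ² = 15.9630, fail to reject H₀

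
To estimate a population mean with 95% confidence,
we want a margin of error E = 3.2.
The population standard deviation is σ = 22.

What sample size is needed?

z_0.025 = 1.960
n = (z×σ/E)² = (1.960×22/3.2)²
n = 181.5756
Round up: n = 182

Answer: n = 182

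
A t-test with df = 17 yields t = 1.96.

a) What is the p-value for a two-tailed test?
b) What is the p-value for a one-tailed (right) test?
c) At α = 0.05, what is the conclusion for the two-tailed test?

Using t-distribution with df = 17:
a) Two-tailed: p = 2×P(T > 1.96) = 0.0666
b) One-tailed: p = P(T > 1.96) = 0.0333
c) 0.0666 ≥ 0.05, fail to reject H₀

Answer: a) 0.0666, b) 0.0333, c) fail to reject H₀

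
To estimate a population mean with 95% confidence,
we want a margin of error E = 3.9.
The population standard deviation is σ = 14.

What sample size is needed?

z_0.025 = 1.960
n = (z×σ/E)² = (1.960×14/3.9)²
n = 49.5039
Round up: n = 50

Answer: n = 50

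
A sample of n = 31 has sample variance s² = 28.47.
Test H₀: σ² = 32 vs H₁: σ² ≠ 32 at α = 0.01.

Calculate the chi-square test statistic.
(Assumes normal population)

df = n - 1 = 30
χ² = (n-1)s²/σ₀² = 30×28.47/32 = 26.6906
Critical values: χ²_{0.995,30} = 13.787, χ²_{0.005,30} = 53.672
Rejection region: χ² < 13.787 or χ² > 53.672
Decision: fail to reject H₀

Answer: χ² = 26.6906, fail to reject H₀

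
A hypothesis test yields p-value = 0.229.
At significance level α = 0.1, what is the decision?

Answer: fail to reject H₀

Derivation:
Compare p-value to α:
0.229 ≥ 0.1
Decision: fail to reject H₀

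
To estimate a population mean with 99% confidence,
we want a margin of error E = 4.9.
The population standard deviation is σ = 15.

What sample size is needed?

Answer: n = 63

Derivation:
z_0.005 = 2.576
n = (z×σ/E)² = (2.576×15/4.9)²
n = 62.1845
Round up: n = 63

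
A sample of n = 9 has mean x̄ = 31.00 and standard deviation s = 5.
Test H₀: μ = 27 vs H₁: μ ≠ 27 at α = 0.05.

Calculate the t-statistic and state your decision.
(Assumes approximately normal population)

Answer: t = 2.4000, reject H₀

Derivation:
df = n - 1 = 8
SE = s/√n = 5/√9 = 1.6667
t = (x̄ - μ₀)/SE = (31.00 - 27)/1.6667 = 2.4000
Critical value: t_{0.025,8} = ±2.306
p-value ≈ 0.0432
Decision: reject H₀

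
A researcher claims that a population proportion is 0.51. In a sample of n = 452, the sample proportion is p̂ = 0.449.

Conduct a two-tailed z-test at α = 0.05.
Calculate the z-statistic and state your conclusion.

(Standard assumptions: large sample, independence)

H₀: p = 0.51, H₁: p ≠ 0.51
Standard error: SE = √(p₀(1-p₀)/n) = √(0.51×0.49/452) = 0.023513
z-statistic: z = (p̂ - p₀)/SE = (0.449 - 0.51)/0.023513 = -2.5943
Critical value: z_0.025 = ±1.960
p-value = 0.0095
Decision: reject H₀ at α = 0.05

Answer: z = -2.5943, reject H₀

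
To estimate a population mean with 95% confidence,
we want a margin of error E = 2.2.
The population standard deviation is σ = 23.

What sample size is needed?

z_0.025 = 1.960
n = (z×σ/E)² = (1.960×23/2.2)²
n = 419.8774
Round up: n = 420

Answer: n = 420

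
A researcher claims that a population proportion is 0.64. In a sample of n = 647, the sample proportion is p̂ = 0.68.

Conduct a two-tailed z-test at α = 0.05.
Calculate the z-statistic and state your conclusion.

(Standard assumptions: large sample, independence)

H₀: p = 0.64, H₁: p ≠ 0.64
Standard error: SE = √(p₀(1-p₀)/n) = √(0.64×0.36/647) = 0.018871
z-statistic: z = (p̂ - p₀)/SE = (0.68 - 0.64)/0.018871 = 2.1197
Critical value: z_0.025 = ±1.960
p-value = 0.0340
Decision: reject H₀ at α = 0.05

Answer: z = 2.1197, reject H₀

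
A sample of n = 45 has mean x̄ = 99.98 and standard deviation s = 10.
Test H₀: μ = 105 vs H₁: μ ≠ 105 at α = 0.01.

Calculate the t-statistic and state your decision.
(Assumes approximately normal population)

df = n - 1 = 44
SE = s/√n = 10/√45 = 1.4907
t = (x̄ - μ₀)/SE = (99.98 - 105)/1.4907 = -3.3675
Critical value: t_{0.005,44} = ±2.692
p-value ≈ 0.0016
Decision: reject H₀

Answer: t = -3.3675, reject H₀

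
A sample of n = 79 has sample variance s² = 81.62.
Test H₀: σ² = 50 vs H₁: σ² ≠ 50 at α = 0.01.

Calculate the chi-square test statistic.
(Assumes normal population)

df = n - 1 = 78
χ² = (n-1)s²/σ₀² = 78×81.62/50 = 127.3272
Critical values: χ²_{0.995,78} = 49.582, χ²_{0.005,78} = 113.911
Rejection region: χ² < 49.582 or χ² > 113.911
Decision: reject H₀

Answer: χ² = 127.3272, reject H₀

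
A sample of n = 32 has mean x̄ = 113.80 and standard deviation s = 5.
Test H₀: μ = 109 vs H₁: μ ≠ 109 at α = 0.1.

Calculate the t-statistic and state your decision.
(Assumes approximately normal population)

df = n - 1 = 31
SE = s/√n = 5/√32 = 0.8839
t = (x̄ - μ₀)/SE = (113.80 - 109)/0.8839 = 5.4305
Critical value: t_{0.05,31} = ±1.696
p-value < 0.0001
Decision: reject H₀

Answer: t = 5.4305, reject H₀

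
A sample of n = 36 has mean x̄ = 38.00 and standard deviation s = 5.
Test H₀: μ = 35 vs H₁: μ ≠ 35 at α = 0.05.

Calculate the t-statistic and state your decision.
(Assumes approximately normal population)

df = n - 1 = 35
SE = s/√n = 5/√36 = 0.8333
t = (x̄ - μ₀)/SE = (38.00 - 35)/0.8333 = 3.6001
Critical value: t_{0.025,35} = ±2.030
p-value ≈ 0.0010
Decision: reject H₀

Answer: t = 3.6001, reject H₀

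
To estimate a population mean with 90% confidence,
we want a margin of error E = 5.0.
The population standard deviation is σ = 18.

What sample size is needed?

Answer: n = 36

Derivation:
z_0.05 = 1.645
n = (z×σ/E)² = (1.645×18/5.0)²
n = 35.0701
Round up: n = 36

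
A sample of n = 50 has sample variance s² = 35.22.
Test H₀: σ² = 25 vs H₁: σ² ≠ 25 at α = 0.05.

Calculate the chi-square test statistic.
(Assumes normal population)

Answer: χ² = 69.0312, fail to reject H₀

Derivation:
df = n - 1 = 49
χ² = (n-1)s²/σ₀² = 49×35.22/25 = 69.0312
Critical values: χ²_{0.975,49} = 31.555, χ²_{0.025,49} = 70.222
Rejection region: χ² < 31.555 or χ² > 70.222
Decision: fail to reject H₀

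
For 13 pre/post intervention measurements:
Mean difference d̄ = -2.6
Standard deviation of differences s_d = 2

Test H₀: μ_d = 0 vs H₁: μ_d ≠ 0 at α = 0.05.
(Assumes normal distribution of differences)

Answer: t = -4.6872, reject H₀

Derivation:
df = n - 1 = 12
SE = s_d/√n = 2/√13 = 0.5547
t = d̄/SE = -2.6/0.5547 = -4.6872
Critical value: t_{0.025,12} = ±2.179
p-value ≈ 0.0005
Decision: reject H₀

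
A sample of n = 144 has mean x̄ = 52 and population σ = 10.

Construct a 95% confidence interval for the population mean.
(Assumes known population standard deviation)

Answer: (50.3667, 53.6333)

Derivation:
Confidence level: 95%, α = 0.05
z_0.025 = 1.960
SE = σ/√n = 10/√144 = 0.8333
Margin of error = 1.960 × 0.8333 = 1.6333
CI: x̄ ± margin = 52 ± 1.6333
CI: (50.3667, 53.6333)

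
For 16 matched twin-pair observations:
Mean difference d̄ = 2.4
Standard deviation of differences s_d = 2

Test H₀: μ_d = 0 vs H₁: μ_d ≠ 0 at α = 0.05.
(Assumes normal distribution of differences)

Answer: t = 4.8000, reject H₀

Derivation:
df = n - 1 = 15
SE = s_d/√n = 2/√16 = 0.5000
t = d̄/SE = 2.4/0.5000 = 4.8000
Critical value: t_{0.025,15} = ±2.131
p-value ≈ 0.0002
Decision: reject H₀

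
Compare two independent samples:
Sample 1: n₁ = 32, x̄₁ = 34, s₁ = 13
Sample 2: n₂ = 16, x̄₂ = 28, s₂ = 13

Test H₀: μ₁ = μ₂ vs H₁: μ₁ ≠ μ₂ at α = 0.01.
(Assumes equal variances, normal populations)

Answer: t = 1.5074, fail to reject H₀

Derivation:
Pooled variance: s²_p = [31×13² + 15×13²]/(46) = 169.0000
s_p = 13.0000
SE = s_p×√(1/n₁ + 1/n₂) = 13.0000×√(1/32 + 1/16) = 3.9804
t = (x̄₁ - x̄₂)/SE = (34 - 28)/3.9804 = 1.5074
df = 46, t-critical = ±2.687
Decision: fail to reject H₀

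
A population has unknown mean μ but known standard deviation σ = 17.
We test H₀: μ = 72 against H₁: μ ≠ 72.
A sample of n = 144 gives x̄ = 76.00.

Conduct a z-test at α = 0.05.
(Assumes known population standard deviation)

Answer: z = 2.8235, reject H₀

Derivation:
Standard error: SE = σ/√n = 17/√144 = 1.4167
z-statistic: z = (x̄ - μ₀)/SE = (76.00 - 72)/1.4167 = 2.8235
Critical value: ±1.960
p-value = 0.0048
Decision: reject H₀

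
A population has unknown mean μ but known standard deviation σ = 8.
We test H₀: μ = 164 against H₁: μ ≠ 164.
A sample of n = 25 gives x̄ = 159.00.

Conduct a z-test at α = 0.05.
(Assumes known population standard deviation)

Standard error: SE = σ/√n = 8/√25 = 1.6000
z-statistic: z = (x̄ - μ₀)/SE = (159.00 - 164)/1.6000 = -3.1250
Critical value: ±1.960
p-value = 0.0018
Decision: reject H₀

Answer: z = -3.1250, reject H₀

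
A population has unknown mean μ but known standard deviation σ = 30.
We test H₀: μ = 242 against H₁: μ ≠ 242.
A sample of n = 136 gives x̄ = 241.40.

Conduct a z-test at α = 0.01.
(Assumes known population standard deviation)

Answer: z = -0.2332, fail to reject H₀

Derivation:
Standard error: SE = σ/√n = 30/√136 = 2.5725
z-statistic: z = (x̄ - μ₀)/SE = (241.40 - 242)/2.5725 = -0.2332
Critical value: ±2.576
p-value = 0.8156
Decision: fail to reject H₀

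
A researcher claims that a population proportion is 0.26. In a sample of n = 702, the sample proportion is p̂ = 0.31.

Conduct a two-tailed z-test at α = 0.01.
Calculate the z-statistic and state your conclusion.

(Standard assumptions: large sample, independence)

H₀: p = 0.26, H₁: p ≠ 0.26
Standard error: SE = √(p₀(1-p₀)/n) = √(0.26×0.74/702) = 0.016555
z-statistic: z = (p̂ - p₀)/SE = (0.31 - 0.26)/0.016555 = 3.0202
Critical value: z_0.005 = ±2.576
p-value = 0.0025
Decision: reject H₀ at α = 0.01

Answer: z = 3.0202, reject H₀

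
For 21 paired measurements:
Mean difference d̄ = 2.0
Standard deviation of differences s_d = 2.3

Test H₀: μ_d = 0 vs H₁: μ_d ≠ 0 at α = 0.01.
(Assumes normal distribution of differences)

Answer: t = 3.9849, reject H₀

Derivation:
df = n - 1 = 20
SE = s_d/√n = 2.3/√21 = 0.5019
t = d̄/SE = 2.0/0.5019 = 3.9849
Critical value: t_{0.005,20} = ±2.845
p-value ≈ 0.0007
Decision: reject H₀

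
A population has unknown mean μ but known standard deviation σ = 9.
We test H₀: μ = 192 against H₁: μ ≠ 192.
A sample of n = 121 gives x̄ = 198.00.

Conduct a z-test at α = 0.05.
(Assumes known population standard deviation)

Answer: z = 7.3332, reject H₀

Derivation:
Standard error: SE = σ/√n = 9/√121 = 0.8182
z-statistic: z = (x̄ - μ₀)/SE = (198.00 - 192)/0.8182 = 7.3332
Critical value: ±1.960
p-value < 0.0001
Decision: reject H₀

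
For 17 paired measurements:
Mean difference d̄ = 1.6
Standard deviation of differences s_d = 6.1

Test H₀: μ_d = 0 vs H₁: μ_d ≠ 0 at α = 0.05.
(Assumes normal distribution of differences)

Answer: t = 1.0814, fail to reject H₀

Derivation:
df = n - 1 = 16
SE = s_d/√n = 6.1/√17 = 1.4795
t = d̄/SE = 1.6/1.4795 = 1.0814
Critical value: t_{0.025,16} = ±2.120
p-value ≈ 0.2955
Decision: fail to reject H₀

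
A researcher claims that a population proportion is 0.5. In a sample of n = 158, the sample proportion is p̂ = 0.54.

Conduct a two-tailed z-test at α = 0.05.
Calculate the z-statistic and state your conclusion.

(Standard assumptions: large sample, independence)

H₀: p = 0.5, H₁: p ≠ 0.5
Standard error: SE = √(p₀(1-p₀)/n) = √(0.5×0.5/158) = 0.039778
z-statistic: z = (p̂ - p₀)/SE = (0.54 - 0.5)/0.039778 = 1.0056
Critical value: z_0.025 = ±1.960
p-value = 0.3146
Decision: fail to reject H₀ at α = 0.05

Answer: z = 1.0056, fail to reject H₀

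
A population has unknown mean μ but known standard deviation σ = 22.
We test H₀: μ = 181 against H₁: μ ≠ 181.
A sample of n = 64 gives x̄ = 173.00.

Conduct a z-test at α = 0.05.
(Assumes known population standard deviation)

Answer: z = -2.9091, reject H₀

Derivation:
Standard error: SE = σ/√n = 22/√64 = 2.7500
z-statistic: z = (x̄ - μ₀)/SE = (173.00 - 181)/2.7500 = -2.9091
Critical value: ±1.960
p-value = 0.0036
Decision: reject H₀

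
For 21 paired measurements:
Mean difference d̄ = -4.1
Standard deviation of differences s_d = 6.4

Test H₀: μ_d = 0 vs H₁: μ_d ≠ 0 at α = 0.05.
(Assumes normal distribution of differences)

Answer: t = -2.9357, reject H₀

Derivation:
df = n - 1 = 20
SE = s_d/√n = 6.4/√21 = 1.3966
t = d̄/SE = -4.1/1.3966 = -2.9357
Critical value: t_{0.025,20} = ±2.086
p-value ≈ 0.0082
Decision: reject H₀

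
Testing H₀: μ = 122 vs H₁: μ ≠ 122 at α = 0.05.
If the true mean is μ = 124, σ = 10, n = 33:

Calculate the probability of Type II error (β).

SE = σ/√n = 10/√33 = 1.7408
Critical values: μ₀ ± z_0.025×SE = 122 ± 1.960×1.7408
Acceptance region: (118.5880, 125.4120)
Under H₁ (μ = 124): z_high = (125.4120 - 124)/1.7408 = 0.8111, z_low = (118.5880 - 124)/1.7408 = -3.1089
β = P(not reject | H₁) = Φ(0.8111) - Φ(-3.1089) ≈ 0.7904

Answer: β ≈ 0.7904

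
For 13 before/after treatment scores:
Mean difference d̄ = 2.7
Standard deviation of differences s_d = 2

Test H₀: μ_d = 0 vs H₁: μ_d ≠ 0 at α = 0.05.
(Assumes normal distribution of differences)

Answer: t = 4.8675, reject H₀

Derivation:
df = n - 1 = 12
SE = s_d/√n = 2/√13 = 0.5547
t = d̄/SE = 2.7/0.5547 = 4.8675
Critical value: t_{0.025,12} = ±2.179
p-value ≈ 0.0004
Decision: reject H₀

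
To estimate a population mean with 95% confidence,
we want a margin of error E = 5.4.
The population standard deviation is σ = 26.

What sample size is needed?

Answer: n = 90

Derivation:
z_0.025 = 1.960
n = (z×σ/E)² = (1.960×26/5.4)²
n = 89.0577
Round up: n = 90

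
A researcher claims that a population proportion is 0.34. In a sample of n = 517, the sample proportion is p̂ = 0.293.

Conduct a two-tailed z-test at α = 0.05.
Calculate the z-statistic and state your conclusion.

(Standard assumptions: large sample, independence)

H₀: p = 0.34, H₁: p ≠ 0.34
Standard error: SE = √(p₀(1-p₀)/n) = √(0.34×0.66/517) = 0.020834
z-statistic: z = (p̂ - p₀)/SE = (0.293 - 0.34)/0.020834 = -2.2559
Critical value: z_0.025 = ±1.960
p-value = 0.0241
Decision: reject H₀ at α = 0.05

Answer: z = -2.2559, reject H₀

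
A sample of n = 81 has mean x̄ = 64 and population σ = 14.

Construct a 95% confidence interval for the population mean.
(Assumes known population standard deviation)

Confidence level: 95%, α = 0.05
z_0.025 = 1.960
SE = σ/√n = 14/√81 = 1.5556
Margin of error = 1.960 × 1.5556 = 3.0490
CI: x̄ ± margin = 64 ± 3.0490
CI: (60.9510, 67.0490)

Answer: (60.9510, 67.0490)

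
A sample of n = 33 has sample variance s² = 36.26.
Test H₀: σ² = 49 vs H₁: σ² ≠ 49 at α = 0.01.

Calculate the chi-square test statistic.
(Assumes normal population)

df = n - 1 = 32
χ² = (n-1)s²/σ₀² = 32×36.26/49 = 23.6800
Critical values: χ²_{0.995,32} = 15.134, χ²_{0.005,32} = 56.328
Rejection region: χ² < 15.134 or χ² > 56.328
Decision: fail to reject H₀

Answer: χ² = 23.6800, fail to reject H₀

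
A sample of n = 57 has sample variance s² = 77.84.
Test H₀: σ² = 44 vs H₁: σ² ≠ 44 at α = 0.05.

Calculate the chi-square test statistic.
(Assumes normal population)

Answer: χ² = 99.0691, reject H₀

Derivation:
df = n - 1 = 56
χ² = (n-1)s²/σ₀² = 56×77.84/44 = 99.0691
Critical values: χ²_{0.975,56} = 37.212, χ²_{0.025,56} = 78.567
Rejection region: χ² < 37.212 or χ² > 78.567
Decision: reject H₀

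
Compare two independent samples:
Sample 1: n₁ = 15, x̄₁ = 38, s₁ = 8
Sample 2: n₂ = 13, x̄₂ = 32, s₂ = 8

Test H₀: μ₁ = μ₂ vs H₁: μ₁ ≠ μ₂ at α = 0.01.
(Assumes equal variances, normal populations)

Pooled variance: s²_p = [14×8² + 12×8²]/(26) = 64.0000
s_p = 8.0000
SE = s_p×√(1/n₁ + 1/n₂) = 8.0000×√(1/15 + 1/13) = 3.0315
t = (x̄₁ - x̄₂)/SE = (38 - 32)/3.0315 = 1.9792
df = 26, t-critical = ±2.779
Decision: fail to reject H₀

Answer: t = 1.9792, fail to reject H₀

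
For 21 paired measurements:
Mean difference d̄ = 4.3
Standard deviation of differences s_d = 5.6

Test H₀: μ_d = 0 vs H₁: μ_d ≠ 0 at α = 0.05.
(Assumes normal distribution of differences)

Answer: t = 3.5188, reject H₀

Derivation:
df = n - 1 = 20
SE = s_d/√n = 5.6/√21 = 1.2220
t = d̄/SE = 4.3/1.2220 = 3.5188
Critical value: t_{0.025,20} = ±2.086
p-value ≈ 0.0022
Decision: reject H₀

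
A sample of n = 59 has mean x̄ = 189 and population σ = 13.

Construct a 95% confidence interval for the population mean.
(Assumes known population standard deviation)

Confidence level: 95%, α = 0.05
z_0.025 = 1.960
SE = σ/√n = 13/√59 = 1.6925
Margin of error = 1.960 × 1.6925 = 3.3173
CI: x̄ ± margin = 189 ± 3.3173
CI: (185.6827, 192.3173)

Answer: (185.6827, 192.3173)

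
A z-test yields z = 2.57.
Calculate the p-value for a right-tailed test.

Answer: p-value ≈ 0.0051

Derivation:
For z = 2.57:
p = P(Z > 2.57) = 1 - Φ(2.57) = 0.0051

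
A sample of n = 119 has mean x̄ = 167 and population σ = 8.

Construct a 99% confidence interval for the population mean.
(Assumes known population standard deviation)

Confidence level: 99%, α = 0.01
z_0.005 = 2.576
SE = σ/√n = 8/√119 = 0.7334
Margin of error = 2.576 × 0.7334 = 1.8892
CI: x̄ ± margin = 167 ± 1.8892
CI: (165.1108, 168.8892)

Answer: (165.1108, 168.8892)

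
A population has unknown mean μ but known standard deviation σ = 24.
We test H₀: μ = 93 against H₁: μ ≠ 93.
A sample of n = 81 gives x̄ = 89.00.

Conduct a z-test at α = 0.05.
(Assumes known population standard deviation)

Answer: z = -1.5000, fail to reject H₀

Derivation:
Standard error: SE = σ/√n = 24/√81 = 2.6667
z-statistic: z = (x̄ - μ₀)/SE = (89.00 - 93)/2.6667 = -1.5000
Critical value: ±1.960
p-value = 0.1336
Decision: fail to reject H₀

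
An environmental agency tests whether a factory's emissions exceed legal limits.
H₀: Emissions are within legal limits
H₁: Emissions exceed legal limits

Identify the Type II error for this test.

Answer: Failing to cite a factory whose emissions actually exceed the limit

Derivation:
Type I error: rejecting H₀ when it is actually true (false positive).
Type II error: failing to reject H₀ when H₁ is actually true (false negative).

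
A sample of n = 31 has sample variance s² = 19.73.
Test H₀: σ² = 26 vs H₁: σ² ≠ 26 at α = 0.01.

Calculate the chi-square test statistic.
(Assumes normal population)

Answer: χ² = 22.7654, fail to reject H₀

Derivation:
df = n - 1 = 30
χ² = (n-1)s²/σ₀² = 30×19.73/26 = 22.7654
Critical values: χ²_{0.995,30} = 13.787, χ²_{0.005,30} = 53.672
Rejection region: χ² < 13.787 or χ² > 53.672
Decision: fail to reject H₀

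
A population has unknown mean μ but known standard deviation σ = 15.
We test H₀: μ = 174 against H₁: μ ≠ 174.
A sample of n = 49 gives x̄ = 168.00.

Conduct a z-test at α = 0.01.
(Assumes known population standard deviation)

Answer: z = -2.7999, reject H₀

Derivation:
Standard error: SE = σ/√n = 15/√49 = 2.1429
z-statistic: z = (x̄ - μ₀)/SE = (168.00 - 174)/2.1429 = -2.7999
Critical value: ±2.576
p-value = 0.0051
Decision: reject H₀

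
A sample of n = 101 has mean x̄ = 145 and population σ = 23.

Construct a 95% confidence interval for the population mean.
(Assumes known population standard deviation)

Answer: (140.5143, 149.4857)

Derivation:
Confidence level: 95%, α = 0.05
z_0.025 = 1.960
SE = σ/√n = 23/√101 = 2.2886
Margin of error = 1.960 × 2.2886 = 4.4857
CI: x̄ ± margin = 145 ± 4.4857
CI: (140.5143, 149.4857)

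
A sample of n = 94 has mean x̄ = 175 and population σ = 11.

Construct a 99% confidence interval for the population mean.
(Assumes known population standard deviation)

Confidence level: 99%, α = 0.01
z_0.005 = 2.576
SE = σ/√n = 11/√94 = 1.1346
Margin of error = 2.576 × 1.1346 = 2.9227
CI: x̄ ± margin = 175 ± 2.9227
CI: (172.0773, 177.9227)

Answer: (172.0773, 177.9227)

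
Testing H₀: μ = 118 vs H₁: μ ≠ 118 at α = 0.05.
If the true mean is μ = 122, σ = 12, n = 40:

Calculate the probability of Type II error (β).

SE = σ/√n = 12/√40 = 1.8974
Critical values: μ₀ ± z_0.025×SE = 118 ± 1.960×1.8974
Acceptance region: (114.2811, 121.7189)
Under H₁ (μ = 122): z_high = (121.7189 - 122)/1.8974 = -0.1482, z_low = (114.2811 - 122)/1.8974 = -4.0681
β = P(not reject | H₁) = Φ(-0.1482) - Φ(-4.0681) ≈ 0.4411

Answer: β ≈ 0.4411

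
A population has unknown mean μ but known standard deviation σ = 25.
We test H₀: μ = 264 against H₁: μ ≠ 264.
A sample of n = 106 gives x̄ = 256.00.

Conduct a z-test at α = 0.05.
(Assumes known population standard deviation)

Standard error: SE = σ/√n = 25/√106 = 2.4282
z-statistic: z = (x̄ - μ₀)/SE = (256.00 - 264)/2.4282 = -3.2946
Critical value: ±1.960
p-value = 0.0010
Decision: reject H₀

Answer: z = -3.2946, reject H₀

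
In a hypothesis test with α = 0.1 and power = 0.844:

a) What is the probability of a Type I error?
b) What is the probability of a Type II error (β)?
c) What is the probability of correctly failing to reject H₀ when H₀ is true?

a) Type I error probability = α = 0.1
b) Power = P(reject H₀ | H₁ true) = 1 - β = 0.844, so Type II error probability = β = 1 - Power = 0.156
c) P(fail to reject H₀ | H₀ true) = 1 - α = 0.9

Answer: a) 0.1, b) 0.156, c) 0.9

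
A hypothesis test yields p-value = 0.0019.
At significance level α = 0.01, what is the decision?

Answer: reject H₀

Derivation:
Compare p-value to α:
0.0019 < 0.01
Decision: reject H₀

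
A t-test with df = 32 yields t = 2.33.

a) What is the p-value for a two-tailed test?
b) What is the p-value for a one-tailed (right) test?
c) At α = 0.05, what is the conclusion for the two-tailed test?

Using t-distribution with df = 32:
a) Two-tailed: p = 2×P(T > 2.33) = 0.0263
b) One-tailed: p = P(T > 2.33) = 0.0131
c) 0.0263 < 0.05, reject H₀

Answer: a) 0.0263, b) 0.0131, c) reject H₀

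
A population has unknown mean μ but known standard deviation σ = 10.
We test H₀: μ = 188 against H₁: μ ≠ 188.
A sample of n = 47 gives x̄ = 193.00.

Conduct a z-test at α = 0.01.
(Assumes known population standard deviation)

Answer: z = 3.4279, reject H₀

Derivation:
Standard error: SE = σ/√n = 10/√47 = 1.4586
z-statistic: z = (x̄ - μ₀)/SE = (193.00 - 188)/1.4586 = 3.4279
Critical value: ±2.576
p-value = 0.0006
Decision: reject H₀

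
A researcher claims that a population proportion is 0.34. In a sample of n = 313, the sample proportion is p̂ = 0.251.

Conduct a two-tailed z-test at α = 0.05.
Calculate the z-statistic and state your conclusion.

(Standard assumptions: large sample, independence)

H₀: p = 0.34, H₁: p ≠ 0.34
Standard error: SE = √(p₀(1-p₀)/n) = √(0.34×0.66/313) = 0.026776
z-statistic: z = (p̂ - p₀)/SE = (0.251 - 0.34)/0.026776 = -3.3239
Critical value: z_0.025 = ±1.960
p-value = 0.0009
Decision: reject H₀ at α = 0.05

Answer: z = -3.3239, reject H₀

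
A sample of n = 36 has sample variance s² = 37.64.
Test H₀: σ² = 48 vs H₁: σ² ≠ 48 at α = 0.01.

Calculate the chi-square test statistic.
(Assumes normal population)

Answer: χ² = 27.4458, fail to reject H₀

Derivation:
df = n - 1 = 35
χ² = (n-1)s²/σ₀² = 35×37.64/48 = 27.4458
Critical values: χ²_{0.995,35} = 17.192, χ²_{0.005,35} = 60.275
Rejection region: χ² < 17.192 or χ² > 60.275
Decision: fail to reject H₀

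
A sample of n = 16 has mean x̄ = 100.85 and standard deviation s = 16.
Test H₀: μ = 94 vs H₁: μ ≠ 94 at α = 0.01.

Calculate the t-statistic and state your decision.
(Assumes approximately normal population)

Answer: t = 1.7125, fail to reject H₀

Derivation:
df = n - 1 = 15
SE = s/√n = 16/√16 = 4.0000
t = (x̄ - μ₀)/SE = (100.85 - 94)/4.0000 = 1.7125
Critical value: t_{0.005,15} = ±2.947
p-value ≈ 0.1074
Decision: fail to reject H₀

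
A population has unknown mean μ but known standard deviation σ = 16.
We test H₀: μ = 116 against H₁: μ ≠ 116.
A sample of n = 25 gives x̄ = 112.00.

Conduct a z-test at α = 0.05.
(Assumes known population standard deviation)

Standard error: SE = σ/√n = 16/√25 = 3.2000
z-statistic: z = (x̄ - μ₀)/SE = (112.00 - 116)/3.2000 = -1.2500
Critical value: ±1.960
p-value = 0.2113
Decision: fail to reject H₀

Answer: z = -1.2500, fail to reject H₀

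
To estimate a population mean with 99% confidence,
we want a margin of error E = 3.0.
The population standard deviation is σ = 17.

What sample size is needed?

Answer: n = 214

Derivation:
z_0.005 = 2.576
n = (z×σ/E)² = (2.576×17/3.0)²
n = 213.0821
Round up: n = 214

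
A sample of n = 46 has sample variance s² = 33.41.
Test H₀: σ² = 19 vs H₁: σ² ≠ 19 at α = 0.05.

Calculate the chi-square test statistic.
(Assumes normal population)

df = n - 1 = 45
χ² = (n-1)s²/σ₀² = 45×33.41/19 = 79.1289
Critical values: χ²_{0.975,45} = 28.366, χ²_{0.025,45} = 65.410
Rejection region: χ² < 28.366 or χ² > 65.410
Decision: reject H₀

Answer: χ² = 79.1289, reject H₀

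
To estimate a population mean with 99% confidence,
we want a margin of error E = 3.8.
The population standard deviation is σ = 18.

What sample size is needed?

z_0.005 = 2.576
n = (z×σ/E)² = (2.576×18/3.8)²
n = 148.8914
Round up: n = 149

Answer: n = 149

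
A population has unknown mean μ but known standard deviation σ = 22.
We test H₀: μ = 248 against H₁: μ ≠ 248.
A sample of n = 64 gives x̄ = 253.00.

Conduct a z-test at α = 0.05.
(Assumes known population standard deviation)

Answer: z = 1.8182, fail to reject H₀

Derivation:
Standard error: SE = σ/√n = 22/√64 = 2.7500
z-statistic: z = (x̄ - μ₀)/SE = (253.00 - 248)/2.7500 = 1.8182
Critical value: ±1.960
p-value = 0.0690
Decision: fail to reject H₀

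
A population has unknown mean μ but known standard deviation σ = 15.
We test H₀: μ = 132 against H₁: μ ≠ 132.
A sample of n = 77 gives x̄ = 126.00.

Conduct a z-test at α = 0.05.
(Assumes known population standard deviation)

Standard error: SE = σ/√n = 15/√77 = 1.7094
z-statistic: z = (x̄ - μ₀)/SE = (126.00 - 132)/1.7094 = -3.5100
Critical value: ±1.960
p-value = 0.0004
Decision: reject H₀

Answer: z = -3.5100, reject H₀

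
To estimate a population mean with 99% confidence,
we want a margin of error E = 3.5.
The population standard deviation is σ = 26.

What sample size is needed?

z_0.005 = 2.576
n = (z×σ/E)² = (2.576×26/3.5)²
n = 366.1865
Round up: n = 367

Answer: n = 367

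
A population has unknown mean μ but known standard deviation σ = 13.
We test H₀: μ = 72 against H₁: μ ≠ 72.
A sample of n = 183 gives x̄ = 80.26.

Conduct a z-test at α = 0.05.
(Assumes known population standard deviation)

Standard error: SE = σ/√n = 13/√183 = 0.9610
z-statistic: z = (x̄ - μ₀)/SE = (80.26 - 72)/0.9610 = 8.5952
Critical value: ±1.960
p-value < 0.0001
Decision: reject H₀

Answer: z = 8.5952, reject H₀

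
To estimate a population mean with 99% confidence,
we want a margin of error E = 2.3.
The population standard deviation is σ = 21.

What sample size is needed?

z_0.005 = 2.576
n = (z×σ/E)² = (2.576×21/2.3)²
n = 553.1904
Round up: n = 554

Answer: n = 554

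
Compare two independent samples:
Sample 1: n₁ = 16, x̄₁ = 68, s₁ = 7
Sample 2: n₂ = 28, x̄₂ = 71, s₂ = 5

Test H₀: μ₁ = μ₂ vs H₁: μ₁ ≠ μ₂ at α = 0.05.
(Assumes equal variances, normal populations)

Pooled variance: s²_p = [15×7² + 27×5²]/(42) = 33.5714
s_p = 5.7941
SE = s_p×√(1/n₁ + 1/n₂) = 5.7941×√(1/16 + 1/28) = 1.8158
t = (x̄₁ - x̄₂)/SE = (68 - 71)/1.8158 = -1.6522
df = 42, t-critical = ±2.018
Decision: fail to reject H₀

Answer: t = -1.6522, fail to reject H₀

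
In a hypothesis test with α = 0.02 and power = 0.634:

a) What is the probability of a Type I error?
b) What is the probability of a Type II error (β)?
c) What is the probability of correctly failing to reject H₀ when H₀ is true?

a) Type I error probability = α = 0.02
b) Power = P(reject H₀ | H₁ true) = 1 - β = 0.634, so Type II error probability = β = 1 - Power = 0.366
c) P(fail to reject H₀ | H₀ true) = 1 - α = 0.98

Answer: a) 0.02, b) 0.366, c) 0.98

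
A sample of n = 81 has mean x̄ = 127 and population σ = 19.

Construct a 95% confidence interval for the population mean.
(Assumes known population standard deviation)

Answer: (122.8622, 131.1378)

Derivation:
Confidence level: 95%, α = 0.05
z_0.025 = 1.960
SE = σ/√n = 19/√81 = 2.1111
Margin of error = 1.960 × 2.1111 = 4.1378
CI: x̄ ± margin = 127 ± 4.1378
CI: (122.8622, 131.1378)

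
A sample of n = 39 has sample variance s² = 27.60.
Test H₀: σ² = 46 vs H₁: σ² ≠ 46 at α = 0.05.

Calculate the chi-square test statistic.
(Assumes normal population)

Answer: χ² = 22.8000, reject H₀

Derivation:
df = n - 1 = 38
χ² = (n-1)s²/σ₀² = 38×27.60/46 = 22.8000
Critical values: χ²_{0.975,38} = 22.878, χ²_{0.025,38} = 56.896
Rejection region: χ² < 22.878 or χ² > 56.896
Decision: reject H₀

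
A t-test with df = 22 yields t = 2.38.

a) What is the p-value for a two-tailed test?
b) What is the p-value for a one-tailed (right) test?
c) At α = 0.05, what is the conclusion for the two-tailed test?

Using t-distribution with df = 22:
a) Two-tailed: p = 2×P(T > 2.38) = 0.0264
b) One-tailed: p = P(T > 2.38) = 0.0132
c) 0.0264 < 0.05, reject H₀

Answer: a) 0.0264, b) 0.0132, c) reject H₀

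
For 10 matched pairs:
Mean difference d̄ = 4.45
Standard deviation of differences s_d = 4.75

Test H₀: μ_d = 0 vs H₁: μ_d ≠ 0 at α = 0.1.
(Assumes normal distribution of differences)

df = n - 1 = 9
SE = s_d/√n = 4.75/√10 = 1.5021
t = d̄/SE = 4.45/1.5021 = 2.9625
Critical value: t_{0.05,9} = ±1.833
p-value ≈ 0.0159
Decision: reject H₀

Answer: t = 2.9625, reject H₀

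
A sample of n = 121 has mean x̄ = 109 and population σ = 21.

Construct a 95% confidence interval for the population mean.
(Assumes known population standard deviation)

Confidence level: 95%, α = 0.05
z_0.025 = 1.960
SE = σ/√n = 21/√121 = 1.9091
Margin of error = 1.960 × 1.9091 = 3.7418
CI: x̄ ± margin = 109 ± 3.7418
CI: (105.2582, 112.7418)

Answer: (105.2582, 112.7418)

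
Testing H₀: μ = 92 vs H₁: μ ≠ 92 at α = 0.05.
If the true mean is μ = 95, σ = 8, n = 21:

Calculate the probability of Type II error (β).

Answer: β ≈ 0.5953

Derivation:
SE = σ/√n = 8/√21 = 1.7457
Critical values: μ₀ ± z_0.025×SE = 92 ± 1.960×1.7457
Acceptance region: (88.5784, 95.4216)
Under H₁ (μ = 95): z_high = (95.4216 - 95)/1.7457 = 0.2415, z_low = (88.5784 - 95)/1.7457 = -3.6785
β = P(not reject | H₁) = Φ(0.2415) - Φ(-3.6785) ≈ 0.5953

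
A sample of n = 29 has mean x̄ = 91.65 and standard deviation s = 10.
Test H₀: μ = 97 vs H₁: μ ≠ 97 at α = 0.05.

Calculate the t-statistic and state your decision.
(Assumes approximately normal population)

Answer: t = -2.8810, reject H₀

Derivation:
df = n - 1 = 28
SE = s/√n = 10/√29 = 1.8570
t = (x̄ - μ₀)/SE = (91.65 - 97)/1.8570 = -2.8810
Critical value: t_{0.025,28} = ±2.048
p-value ≈ 0.0075
Decision: reject H₀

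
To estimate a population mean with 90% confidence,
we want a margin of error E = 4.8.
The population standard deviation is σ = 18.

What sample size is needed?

z_0.05 = 1.645
n = (z×σ/E)² = (1.645×18/4.8)²
n = 38.0535
Round up: n = 39

Answer: n = 39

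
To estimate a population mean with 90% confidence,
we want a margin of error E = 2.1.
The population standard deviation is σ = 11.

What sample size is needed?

Answer: n = 75

Derivation:
z_0.05 = 1.645
n = (z×σ/E)² = (1.645×11/2.1)²
n = 74.2469
Round up: n = 75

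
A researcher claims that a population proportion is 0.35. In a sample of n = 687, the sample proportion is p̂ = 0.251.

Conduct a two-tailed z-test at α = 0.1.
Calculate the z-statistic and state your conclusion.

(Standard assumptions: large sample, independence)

H₀: p = 0.35, H₁: p ≠ 0.35
Standard error: SE = √(p₀(1-p₀)/n) = √(0.35×0.65/687) = 0.018198
z-statistic: z = (p̂ - p₀)/SE = (0.251 - 0.35)/0.018198 = -5.4402
Critical value: z_0.05 = ±1.645
p-value < 0.0001
Decision: reject H₀ at α = 0.1

Answer: z = -5.4402, reject H₀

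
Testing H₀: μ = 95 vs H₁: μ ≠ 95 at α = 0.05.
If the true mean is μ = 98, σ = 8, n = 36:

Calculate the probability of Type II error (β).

SE = σ/√n = 8/√36 = 1.3333
Critical values: μ₀ ± z_0.025×SE = 95 ± 1.960×1.3333
Acceptance region: (92.3867, 97.6133)
Under H₁ (μ = 98): z_high = (97.6133 - 98)/1.3333 = -0.2900, z_low = (92.3867 - 98)/1.3333 = -4.2101
β = P(not reject | H₁) = Φ(-0.2900) - Φ(-4.2101) ≈ 0.3859

Answer: β ≈ 0.3859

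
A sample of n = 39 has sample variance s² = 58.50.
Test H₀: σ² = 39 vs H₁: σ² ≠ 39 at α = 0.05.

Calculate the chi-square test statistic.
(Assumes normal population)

Answer: χ² = 57.0000, reject H₀

Derivation:
df = n - 1 = 38
χ² = (n-1)s²/σ₀² = 38×58.50/39 = 57.0000
Critical values: χ²_{0.975,38} = 22.878, χ²_{0.025,38} = 56.896
Rejection region: χ² < 22.878 or χ² > 56.896
Decision: reject H₀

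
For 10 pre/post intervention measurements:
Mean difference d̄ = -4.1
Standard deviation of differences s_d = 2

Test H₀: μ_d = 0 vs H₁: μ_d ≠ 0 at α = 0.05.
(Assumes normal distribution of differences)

Answer: t = -6.4822, reject H₀

Derivation:
df = n - 1 = 9
SE = s_d/√n = 2/√10 = 0.6325
t = d̄/SE = -4.1/0.6325 = -6.4822
Critical value: t_{0.025,9} = ±2.262
p-value ≈ 0.0001
Decision: reject H₀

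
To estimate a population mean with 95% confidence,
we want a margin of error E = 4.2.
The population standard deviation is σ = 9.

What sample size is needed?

z_0.025 = 1.960
n = (z×σ/E)² = (1.960×9/4.2)²
n = 17.6400
Round up: n = 18

Answer: n = 18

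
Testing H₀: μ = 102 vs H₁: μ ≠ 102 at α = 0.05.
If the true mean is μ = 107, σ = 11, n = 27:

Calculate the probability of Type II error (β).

SE = σ/√n = 11/√27 = 2.1170
Critical values: μ₀ ± z_0.025×SE = 102 ± 1.960×2.1170
Acceptance region: (97.8507, 106.1493)
Under H₁ (μ = 107): z_high = (106.1493 - 107)/2.1170 = -0.4018, z_low = (97.8507 - 107)/2.1170 = -4.3218
β = P(not reject | H₁) = Φ(-0.4018) - Φ(-4.3218) ≈ 0.3439

Answer: β ≈ 0.3439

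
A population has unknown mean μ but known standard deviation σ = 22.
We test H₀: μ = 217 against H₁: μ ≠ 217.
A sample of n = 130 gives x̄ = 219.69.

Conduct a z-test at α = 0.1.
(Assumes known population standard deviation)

Standard error: SE = σ/√n = 22/√130 = 1.9295
z-statistic: z = (x̄ - μ₀)/SE = (219.69 - 217)/1.9295 = 1.3941
Critical value: ±1.645
p-value = 0.1633
Decision: fail to reject H₀

Answer: z = 1.3941, fail to reject H₀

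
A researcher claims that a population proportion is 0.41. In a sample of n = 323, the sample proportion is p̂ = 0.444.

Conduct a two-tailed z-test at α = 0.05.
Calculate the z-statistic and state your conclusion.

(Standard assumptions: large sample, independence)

Answer: z = 1.2424, fail to reject H₀

Derivation:
H₀: p = 0.41, H₁: p ≠ 0.41
Standard error: SE = √(p₀(1-p₀)/n) = √(0.41×0.59/323) = 0.027366
z-statistic: z = (p̂ - p₀)/SE = (0.444 - 0.41)/0.027366 = 1.2424
Critical value: z_0.025 = ±1.960
p-value = 0.2141
Decision: fail to reject H₀ at α = 0.05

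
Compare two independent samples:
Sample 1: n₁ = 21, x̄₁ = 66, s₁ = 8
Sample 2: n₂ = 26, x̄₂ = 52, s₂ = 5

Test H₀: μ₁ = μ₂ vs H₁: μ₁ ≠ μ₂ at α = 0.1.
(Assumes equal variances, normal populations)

Pooled variance: s²_p = [20×8² + 25×5²]/(45) = 42.3333
s_p = 6.5064
SE = s_p×√(1/n₁ + 1/n₂) = 6.5064×√(1/21 + 1/26) = 1.9089
t = (x̄₁ - x̄₂)/SE = (66 - 52)/1.9089 = 7.3341
df = 45, t-critical = ±1.679
Decision: reject H₀

Answer: t = 7.3341, reject H₀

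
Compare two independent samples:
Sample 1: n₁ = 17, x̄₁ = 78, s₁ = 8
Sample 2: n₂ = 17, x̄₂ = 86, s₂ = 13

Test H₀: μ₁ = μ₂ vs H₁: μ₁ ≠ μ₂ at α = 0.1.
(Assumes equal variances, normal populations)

Pooled variance: s²_p = [16×8² + 16×13²]/(32) = 116.5000
s_p = 10.7935
SE = s_p×√(1/n₁ + 1/n₂) = 10.7935×√(1/17 + 1/17) = 3.7021
t = (x̄₁ - x̄₂)/SE = (78 - 86)/3.7021 = -2.1609
df = 32, t-critical = ±1.694
Decision: reject H₀

Answer: t = -2.1609, reject H₀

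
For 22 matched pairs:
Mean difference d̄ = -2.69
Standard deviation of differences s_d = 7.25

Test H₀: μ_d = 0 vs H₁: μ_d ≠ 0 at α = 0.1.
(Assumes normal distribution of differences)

df = n - 1 = 21
SE = s_d/√n = 7.25/√22 = 1.5457
t = d̄/SE = -2.69/1.5457 = -1.7403
Critical value: t_{0.05,21} = ±1.721
p-value ≈ 0.0964
Decision: reject H₀

Answer: t = -1.7403, reject H₀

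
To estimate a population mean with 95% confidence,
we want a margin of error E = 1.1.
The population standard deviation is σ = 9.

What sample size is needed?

z_0.025 = 1.960
n = (z×σ/E)² = (1.960×9/1.1)²
n = 257.1650
Round up: n = 258

Answer: n = 258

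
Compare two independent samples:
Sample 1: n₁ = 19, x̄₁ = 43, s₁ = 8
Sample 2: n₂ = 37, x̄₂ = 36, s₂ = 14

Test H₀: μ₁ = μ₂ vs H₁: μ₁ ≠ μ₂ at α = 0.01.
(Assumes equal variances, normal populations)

Answer: t = 2.0117, fail to reject H₀

Derivation:
Pooled variance: s²_p = [18×8² + 36×14²]/(54) = 152.0000
s_p = 12.3288
SE = s_p×√(1/n₁ + 1/n₂) = 12.3288×√(1/19 + 1/37) = 3.4797
t = (x̄₁ - x̄₂)/SE = (43 - 36)/3.4797 = 2.0117
df = 54, t-critical = ±2.670
Decision: fail to reject H₀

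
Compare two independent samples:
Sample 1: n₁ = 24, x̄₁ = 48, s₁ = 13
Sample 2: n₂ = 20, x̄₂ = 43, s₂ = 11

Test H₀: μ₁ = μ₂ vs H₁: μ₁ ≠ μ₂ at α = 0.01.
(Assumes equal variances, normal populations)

Answer: t = 1.3608, fail to reject H₀

Derivation:
Pooled variance: s²_p = [23×13² + 19×11²]/(42) = 147.2857
s_p = 12.1361
SE = s_p×√(1/n₁ + 1/n₂) = 12.1361×√(1/24 + 1/20) = 3.6744
t = (x̄₁ - x̄₂)/SE = (48 - 43)/3.6744 = 1.3608
df = 42, t-critical = ±2.698
Decision: fail to reject H₀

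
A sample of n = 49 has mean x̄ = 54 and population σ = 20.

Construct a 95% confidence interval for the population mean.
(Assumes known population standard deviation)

Answer: (48.4001, 59.5999)

Derivation:
Confidence level: 95%, α = 0.05
z_0.025 = 1.960
SE = σ/√n = 20/√49 = 2.8571
Margin of error = 1.960 × 2.8571 = 5.5999
CI: x̄ ± margin = 54 ± 5.5999
CI: (48.4001, 59.5999)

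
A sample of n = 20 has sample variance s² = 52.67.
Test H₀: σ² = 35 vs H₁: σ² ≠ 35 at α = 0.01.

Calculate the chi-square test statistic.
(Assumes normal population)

Answer: χ² = 28.5923, fail to reject H₀

Derivation:
df = n - 1 = 19
χ² = (n-1)s²/σ₀² = 19×52.67/35 = 28.5923
Critical values: χ²_{0.995,19} = 6.844, χ²_{0.005,19} = 38.582
Rejection region: χ² < 6.844 or χ² > 38.582
Decision: fail to reject H₀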